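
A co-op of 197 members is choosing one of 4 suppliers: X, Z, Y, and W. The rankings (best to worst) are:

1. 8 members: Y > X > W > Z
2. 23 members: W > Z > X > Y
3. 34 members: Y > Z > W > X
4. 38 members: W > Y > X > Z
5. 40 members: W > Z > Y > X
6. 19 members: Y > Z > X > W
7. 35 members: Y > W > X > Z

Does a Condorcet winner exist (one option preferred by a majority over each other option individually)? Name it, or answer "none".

W

W vs X: 170–27 for W.
W vs Z: 144–53 for W.
W vs Y: 101–96 for W.
W beats every other option head-to-head.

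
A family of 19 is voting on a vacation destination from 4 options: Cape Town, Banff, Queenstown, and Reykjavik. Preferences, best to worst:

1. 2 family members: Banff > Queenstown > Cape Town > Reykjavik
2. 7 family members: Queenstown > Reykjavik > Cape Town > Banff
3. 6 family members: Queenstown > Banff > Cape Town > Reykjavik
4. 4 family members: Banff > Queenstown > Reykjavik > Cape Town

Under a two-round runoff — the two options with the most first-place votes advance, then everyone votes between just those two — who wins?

Queenstown

Round 1 first-place votes: Cape Town 0, Banff 6, Queenstown 13, Reykjavik 0.
Queenstown and Banff advance.
Runoff: Queenstown is preferred to Banff by 13 voters; Banff by 6.
Queenstown wins the runoff.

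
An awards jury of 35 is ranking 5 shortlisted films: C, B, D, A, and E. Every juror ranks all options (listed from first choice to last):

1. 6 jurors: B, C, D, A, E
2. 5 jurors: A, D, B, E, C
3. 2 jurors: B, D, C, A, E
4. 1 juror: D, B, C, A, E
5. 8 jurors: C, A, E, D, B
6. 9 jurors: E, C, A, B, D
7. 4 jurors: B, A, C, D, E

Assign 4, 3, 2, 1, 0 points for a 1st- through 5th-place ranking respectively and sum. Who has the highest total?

C

C: 6·3 + 5·0 + 2·2 + 1·2 + 8·4 + 9·3 + 4·2 = 91
B: 6·4 + 5·2 + 2·4 + 1·3 + 8·0 + 9·1 + 4·4 = 70
D: 6·2 + 5·3 + 2·3 + 1·4 + 8·1 + 9·0 + 4·1 = 49
A: 6·1 + 5·4 + 2·1 + 1·1 + 8·3 + 9·2 + 4·3 = 83
E: 6·0 + 5·1 + 2·0 + 1·0 + 8·2 + 9·4 + 4·0 = 57
C has the highest Borda score (91).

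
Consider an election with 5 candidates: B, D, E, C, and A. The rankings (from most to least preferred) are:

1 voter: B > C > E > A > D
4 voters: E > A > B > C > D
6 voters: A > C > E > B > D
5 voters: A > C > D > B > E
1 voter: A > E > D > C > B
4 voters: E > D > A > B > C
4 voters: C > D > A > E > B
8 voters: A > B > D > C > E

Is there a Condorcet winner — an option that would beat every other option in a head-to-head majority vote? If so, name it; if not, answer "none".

A vs B: 32–1 for A.
A vs D: 25–8 for A.
A vs E: 24–9 for A.
A vs C: 28–5 for A.
A beats every other option head-to-head.

A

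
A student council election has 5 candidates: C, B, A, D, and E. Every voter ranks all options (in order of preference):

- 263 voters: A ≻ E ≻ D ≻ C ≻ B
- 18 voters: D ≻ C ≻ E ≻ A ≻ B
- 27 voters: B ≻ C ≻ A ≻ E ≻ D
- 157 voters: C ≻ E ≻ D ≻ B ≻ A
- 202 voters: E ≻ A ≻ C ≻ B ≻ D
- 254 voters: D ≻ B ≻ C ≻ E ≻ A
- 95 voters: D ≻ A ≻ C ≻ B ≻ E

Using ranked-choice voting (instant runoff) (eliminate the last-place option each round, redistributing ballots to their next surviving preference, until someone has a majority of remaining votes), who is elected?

E

Round 1: C 157, B 27, A 263, D 367, E 202. Eliminate B.
Round 2: C 184, A 263, D 367, E 202. Eliminate C.
Round 3: A 290, D 367, E 359. Eliminate A.
Round 4: D 367, E 649. E has a majority.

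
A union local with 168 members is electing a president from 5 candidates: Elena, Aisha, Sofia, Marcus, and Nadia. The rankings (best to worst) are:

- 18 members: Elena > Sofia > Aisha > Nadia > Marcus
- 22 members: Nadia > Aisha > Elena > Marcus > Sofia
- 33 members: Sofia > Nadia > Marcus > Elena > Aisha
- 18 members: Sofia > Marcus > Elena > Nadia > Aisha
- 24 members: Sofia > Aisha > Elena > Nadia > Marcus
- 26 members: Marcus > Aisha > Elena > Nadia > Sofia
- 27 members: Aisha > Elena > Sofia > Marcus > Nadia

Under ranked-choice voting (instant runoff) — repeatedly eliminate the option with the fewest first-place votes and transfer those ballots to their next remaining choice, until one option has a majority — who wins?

Round 1: Elena 18, Aisha 27, Sofia 75, Marcus 26, Nadia 22. Eliminate Elena.
Round 2: Aisha 27, Sofia 93, Marcus 26, Nadia 22. Sofia has a majority.

Sofia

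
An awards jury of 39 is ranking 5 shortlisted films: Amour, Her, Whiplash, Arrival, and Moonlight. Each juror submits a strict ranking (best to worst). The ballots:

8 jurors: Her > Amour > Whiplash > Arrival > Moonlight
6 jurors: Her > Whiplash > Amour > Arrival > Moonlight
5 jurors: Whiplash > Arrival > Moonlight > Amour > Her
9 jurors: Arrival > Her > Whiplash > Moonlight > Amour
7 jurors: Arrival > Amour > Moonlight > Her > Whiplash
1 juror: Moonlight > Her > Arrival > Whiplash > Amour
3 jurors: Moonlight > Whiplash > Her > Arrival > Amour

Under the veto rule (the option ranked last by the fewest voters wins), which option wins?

Arrival

Last-place votes: Amour 13, Her 5, Whiplash 7, Arrival 0, Moonlight 14.
Arrival is ranked last by the fewest voters, so Arrival wins.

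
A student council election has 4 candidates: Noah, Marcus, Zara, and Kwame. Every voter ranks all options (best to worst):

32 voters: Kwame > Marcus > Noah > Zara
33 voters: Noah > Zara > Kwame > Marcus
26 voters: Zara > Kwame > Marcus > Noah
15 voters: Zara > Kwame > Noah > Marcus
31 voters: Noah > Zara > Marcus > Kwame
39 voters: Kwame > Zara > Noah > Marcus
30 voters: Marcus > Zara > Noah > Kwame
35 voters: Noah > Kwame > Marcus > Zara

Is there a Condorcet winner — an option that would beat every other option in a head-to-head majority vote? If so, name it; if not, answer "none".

Noah

Noah vs Marcus: 153–88 for Noah.
Noah vs Zara: 131–110 for Noah.
Noah vs Kwame: 129–112 for Noah.
Noah beats every other option head-to-head.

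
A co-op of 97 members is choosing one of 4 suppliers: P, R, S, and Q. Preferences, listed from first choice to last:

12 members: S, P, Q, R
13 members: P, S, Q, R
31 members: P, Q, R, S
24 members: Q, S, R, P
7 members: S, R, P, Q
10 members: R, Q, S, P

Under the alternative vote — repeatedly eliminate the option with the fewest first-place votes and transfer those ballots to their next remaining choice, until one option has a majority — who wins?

Round 1: P 44, R 10, S 19, Q 24. Eliminate R.
Round 2: P 44, S 19, Q 34. Eliminate S.
Round 3: P 63, Q 34. P has a majority.

P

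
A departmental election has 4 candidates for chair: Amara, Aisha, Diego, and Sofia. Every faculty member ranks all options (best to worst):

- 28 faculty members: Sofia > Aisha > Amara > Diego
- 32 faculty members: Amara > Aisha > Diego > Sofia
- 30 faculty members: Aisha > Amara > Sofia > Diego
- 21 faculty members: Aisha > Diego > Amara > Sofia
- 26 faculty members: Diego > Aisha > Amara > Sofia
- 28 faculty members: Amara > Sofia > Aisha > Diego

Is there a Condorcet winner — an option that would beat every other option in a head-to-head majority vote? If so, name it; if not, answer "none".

Aisha

Aisha vs Amara: 105–60 for Aisha.
Aisha vs Diego: 139–26 for Aisha.
Aisha vs Sofia: 109–56 for Aisha.
Aisha beats every other option head-to-head.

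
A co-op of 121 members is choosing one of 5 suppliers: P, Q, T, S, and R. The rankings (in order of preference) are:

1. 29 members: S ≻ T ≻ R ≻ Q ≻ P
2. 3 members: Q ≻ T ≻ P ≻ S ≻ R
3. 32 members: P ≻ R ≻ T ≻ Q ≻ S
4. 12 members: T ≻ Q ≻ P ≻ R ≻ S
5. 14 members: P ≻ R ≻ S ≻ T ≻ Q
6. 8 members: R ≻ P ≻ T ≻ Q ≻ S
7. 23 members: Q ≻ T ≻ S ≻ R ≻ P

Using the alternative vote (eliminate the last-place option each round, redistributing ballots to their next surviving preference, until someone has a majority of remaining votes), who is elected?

Q

Round 1: P 46, Q 26, T 12, S 29, R 8. Eliminate R.
Round 2: P 54, Q 26, T 12, S 29. Eliminate T.
Round 3: P 54, Q 38, S 29. Eliminate S.
Round 4: P 54, Q 67. Q has a majority.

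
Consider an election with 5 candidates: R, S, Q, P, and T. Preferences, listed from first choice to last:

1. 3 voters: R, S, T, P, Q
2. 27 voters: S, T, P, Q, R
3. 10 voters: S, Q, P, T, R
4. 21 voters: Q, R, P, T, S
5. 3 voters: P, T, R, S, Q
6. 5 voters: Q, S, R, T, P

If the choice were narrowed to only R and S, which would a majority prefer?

Voters preferring R to S: 27; preferring S to R: 42.
S wins the head-to-head.

S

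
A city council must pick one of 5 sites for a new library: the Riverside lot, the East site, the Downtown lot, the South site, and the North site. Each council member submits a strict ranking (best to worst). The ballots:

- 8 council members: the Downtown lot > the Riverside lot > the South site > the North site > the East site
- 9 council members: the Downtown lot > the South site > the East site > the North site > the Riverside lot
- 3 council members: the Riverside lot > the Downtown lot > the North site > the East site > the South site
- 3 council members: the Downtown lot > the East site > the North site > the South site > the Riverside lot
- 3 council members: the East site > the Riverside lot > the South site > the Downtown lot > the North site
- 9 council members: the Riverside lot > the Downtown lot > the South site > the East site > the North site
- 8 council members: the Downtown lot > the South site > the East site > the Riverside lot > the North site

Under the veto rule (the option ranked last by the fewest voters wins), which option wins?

the Downtown lot

Last-place votes: the Riverside lot 12, the East site 8, the Downtown lot 0, the South site 3, the North site 20.
the Downtown lot is ranked last by the fewest voters, so the Downtown lot wins.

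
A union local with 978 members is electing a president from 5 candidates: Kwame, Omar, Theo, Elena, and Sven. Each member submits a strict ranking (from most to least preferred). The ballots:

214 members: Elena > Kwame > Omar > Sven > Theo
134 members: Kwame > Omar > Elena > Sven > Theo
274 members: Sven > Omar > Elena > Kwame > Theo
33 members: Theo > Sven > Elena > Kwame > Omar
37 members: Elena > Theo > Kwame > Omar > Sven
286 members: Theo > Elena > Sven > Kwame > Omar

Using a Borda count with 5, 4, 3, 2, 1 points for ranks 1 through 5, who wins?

Kwame: 214·4 + 134·5 + 274·2 + 33·2 + 37·3 + 286·2 = 2823
Omar: 214·3 + 134·4 + 274·4 + 33·1 + 37·2 + 286·1 = 2667
Theo: 214·1 + 134·1 + 274·1 + 33·5 + 37·4 + 286·5 = 2365
Elena: 214·5 + 134·3 + 274·3 + 33·3 + 37·5 + 286·4 = 3722
Sven: 214·2 + 134·2 + 274·5 + 33·4 + 37·1 + 286·3 = 3093
Elena has the highest Borda score (3722).

Elena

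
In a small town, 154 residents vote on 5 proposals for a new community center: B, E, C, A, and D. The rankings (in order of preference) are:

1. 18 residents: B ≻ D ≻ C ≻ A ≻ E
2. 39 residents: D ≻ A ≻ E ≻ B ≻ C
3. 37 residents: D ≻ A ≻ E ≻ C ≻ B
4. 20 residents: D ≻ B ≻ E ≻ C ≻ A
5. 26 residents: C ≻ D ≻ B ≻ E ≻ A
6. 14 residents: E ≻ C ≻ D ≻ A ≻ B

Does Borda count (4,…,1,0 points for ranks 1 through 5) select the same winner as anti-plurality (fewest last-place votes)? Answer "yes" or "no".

yes

Borda — scores: B 223, E 274, C 239, A 260, D 544. Winner: D.
Anti-plurality — last-place votes: B 51, E 18, C 39, A 46, D 0. Winner: D.
The two methods agree.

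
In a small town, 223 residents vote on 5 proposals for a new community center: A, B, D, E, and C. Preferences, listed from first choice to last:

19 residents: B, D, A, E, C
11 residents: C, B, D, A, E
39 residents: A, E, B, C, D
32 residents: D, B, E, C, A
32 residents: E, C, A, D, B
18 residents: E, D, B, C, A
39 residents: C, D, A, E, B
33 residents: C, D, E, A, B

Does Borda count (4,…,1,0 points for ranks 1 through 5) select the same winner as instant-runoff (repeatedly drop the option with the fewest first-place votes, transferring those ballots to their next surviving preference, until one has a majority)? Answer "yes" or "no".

Borda — scores: A 380, B 319, D 509, E 505, C 517. Winner: C.
Instant-runoff — R1 A 39, B 19, D 32, E 50, C 83 (B out); R2 A 39, D 51, E 50, C 83 (A out); R3 D 51, E 89, C 83 (D out); R4 E 140, C 83 (E winner). Winner: E.
The two methods disagree.

no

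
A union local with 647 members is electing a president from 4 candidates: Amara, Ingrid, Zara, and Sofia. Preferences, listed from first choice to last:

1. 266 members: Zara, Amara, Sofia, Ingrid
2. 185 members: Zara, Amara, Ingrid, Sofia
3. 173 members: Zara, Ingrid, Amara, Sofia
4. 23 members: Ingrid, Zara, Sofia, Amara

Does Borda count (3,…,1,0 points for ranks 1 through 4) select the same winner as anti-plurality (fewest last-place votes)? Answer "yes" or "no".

yes

Borda — scores: Amara 1075, Ingrid 600, Zara 1918, Sofia 289. Winner: Zara.
Anti-plurality — last-place votes: Amara 23, Ingrid 266, Zara 0, Sofia 358. Winner: Zara.
The two methods agree.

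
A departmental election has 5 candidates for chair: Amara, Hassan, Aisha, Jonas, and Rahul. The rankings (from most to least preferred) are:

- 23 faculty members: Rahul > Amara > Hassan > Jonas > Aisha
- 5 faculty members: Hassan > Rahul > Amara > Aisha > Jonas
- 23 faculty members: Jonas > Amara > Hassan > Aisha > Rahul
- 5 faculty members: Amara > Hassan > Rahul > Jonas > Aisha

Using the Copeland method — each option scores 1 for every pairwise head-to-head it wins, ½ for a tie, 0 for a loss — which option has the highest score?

Amara

Amara: beats Hassan, Aisha, and Jonas; ties Rahul → score 3.5.
Hassan: beats Aisha, Jonas, and Rahul; loses to Amara → score 3.
Aisha: loses to Amara, Hassan, Jonas, and Rahul → score 0.
Jonas: beats Aisha; loses to Amara, Hassan, and Rahul → score 1.
Rahul: beats Aisha and Jonas; ties Amara; loses to Hassan → score 2.5.
Amara has the best pairwise record.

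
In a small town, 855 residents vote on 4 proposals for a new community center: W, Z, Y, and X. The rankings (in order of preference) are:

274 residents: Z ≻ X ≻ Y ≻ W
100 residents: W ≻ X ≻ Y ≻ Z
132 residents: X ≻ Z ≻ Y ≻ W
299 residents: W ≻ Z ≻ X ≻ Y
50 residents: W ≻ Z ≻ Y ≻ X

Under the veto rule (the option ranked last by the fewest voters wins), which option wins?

X

Last-place votes: W 406, Z 100, Y 299, X 50.
X is ranked last by the fewest voters, so X wins.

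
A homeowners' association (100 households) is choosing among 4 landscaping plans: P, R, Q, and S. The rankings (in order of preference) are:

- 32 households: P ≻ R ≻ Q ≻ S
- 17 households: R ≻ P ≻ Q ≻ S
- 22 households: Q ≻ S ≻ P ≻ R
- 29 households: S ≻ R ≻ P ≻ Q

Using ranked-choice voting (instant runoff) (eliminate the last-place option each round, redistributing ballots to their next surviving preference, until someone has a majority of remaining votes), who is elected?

S

Round 1: P 32, R 17, Q 22, S 29. Eliminate R.
Round 2: P 49, Q 22, S 29. Eliminate Q.
Round 3: P 49, S 51. S has a majority.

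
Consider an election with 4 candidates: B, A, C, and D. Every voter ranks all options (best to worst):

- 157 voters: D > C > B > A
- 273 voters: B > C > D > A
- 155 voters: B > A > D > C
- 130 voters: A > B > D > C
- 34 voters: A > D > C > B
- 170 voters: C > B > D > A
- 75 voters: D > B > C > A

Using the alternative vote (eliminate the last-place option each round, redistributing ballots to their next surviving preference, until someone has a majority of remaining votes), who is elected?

B

Round 1: B 428, A 164, C 170, D 232. Eliminate A.
Round 2: B 558, C 170, D 266. B has a majority.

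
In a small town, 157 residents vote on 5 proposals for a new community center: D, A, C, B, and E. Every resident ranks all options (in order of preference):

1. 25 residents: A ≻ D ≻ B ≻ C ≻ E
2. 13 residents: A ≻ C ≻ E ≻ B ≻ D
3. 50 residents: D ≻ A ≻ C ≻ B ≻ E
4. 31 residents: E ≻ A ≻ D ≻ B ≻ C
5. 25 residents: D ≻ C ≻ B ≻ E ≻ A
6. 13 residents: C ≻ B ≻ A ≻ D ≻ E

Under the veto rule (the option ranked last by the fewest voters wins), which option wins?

Last-place votes: D 13, A 25, C 31, B 0, E 88.
B is ranked last by the fewest voters, so B wins.

B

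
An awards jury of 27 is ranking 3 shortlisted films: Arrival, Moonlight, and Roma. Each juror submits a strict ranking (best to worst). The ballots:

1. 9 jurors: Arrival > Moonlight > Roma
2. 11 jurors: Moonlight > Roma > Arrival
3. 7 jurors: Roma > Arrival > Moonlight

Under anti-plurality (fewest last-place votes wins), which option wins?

Moonlight

Last-place votes: Arrival 11, Moonlight 7, Roma 9.
Moonlight is ranked last by the fewest voters, so Moonlight wins.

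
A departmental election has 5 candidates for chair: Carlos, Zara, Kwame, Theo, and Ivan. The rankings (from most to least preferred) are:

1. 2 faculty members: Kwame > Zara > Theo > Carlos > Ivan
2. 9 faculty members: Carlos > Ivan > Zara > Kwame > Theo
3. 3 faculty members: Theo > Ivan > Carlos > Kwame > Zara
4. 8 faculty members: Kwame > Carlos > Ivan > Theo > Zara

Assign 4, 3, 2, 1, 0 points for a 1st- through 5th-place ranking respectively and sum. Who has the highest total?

Carlos

Carlos: 2·1 + 9·4 + 3·2 + 8·3 = 68
Zara: 2·3 + 9·2 + 3·0 + 8·0 = 24
Kwame: 2·4 + 9·1 + 3·1 + 8·4 = 52
Theo: 2·2 + 9·0 + 3·4 + 8·1 = 24
Ivan: 2·0 + 9·3 + 3·3 + 8·2 = 52
Carlos has the highest Borda score (68).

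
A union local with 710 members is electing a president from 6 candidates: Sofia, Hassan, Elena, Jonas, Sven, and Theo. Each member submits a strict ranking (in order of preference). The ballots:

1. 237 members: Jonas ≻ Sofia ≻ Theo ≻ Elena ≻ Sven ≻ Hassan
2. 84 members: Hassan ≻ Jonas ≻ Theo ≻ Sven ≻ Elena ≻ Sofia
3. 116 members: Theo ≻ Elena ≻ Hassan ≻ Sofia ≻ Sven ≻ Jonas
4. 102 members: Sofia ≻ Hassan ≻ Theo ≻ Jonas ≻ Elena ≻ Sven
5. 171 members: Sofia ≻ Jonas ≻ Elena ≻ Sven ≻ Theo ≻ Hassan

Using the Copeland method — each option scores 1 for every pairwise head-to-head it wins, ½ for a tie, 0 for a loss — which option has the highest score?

Sofia: beats Hassan, Elena, Jonas, Sven, and Theo → score 5.
Hassan: loses to Sofia, Elena, Jonas, Sven, and Theo → score 0.
Elena: beats Hassan and Sven; loses to Sofia, Jonas, and Theo → score 2.
Jonas: beats Hassan, Elena, Sven, and Theo; loses to Sofia → score 4.
Sven: beats Hassan; loses to Sofia, Elena, Jonas, and Theo → score 1.
Theo: beats Hassan, Elena, and Sven; loses to Sofia and Jonas → score 3.
Sofia has the best pairwise record.

Sofia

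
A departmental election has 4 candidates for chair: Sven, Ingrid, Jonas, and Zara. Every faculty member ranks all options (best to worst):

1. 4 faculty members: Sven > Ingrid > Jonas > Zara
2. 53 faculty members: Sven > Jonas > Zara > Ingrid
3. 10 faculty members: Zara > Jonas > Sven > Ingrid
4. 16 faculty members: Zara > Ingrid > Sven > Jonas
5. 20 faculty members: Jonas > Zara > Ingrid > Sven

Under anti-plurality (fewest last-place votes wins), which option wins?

Zara

Last-place votes: Sven 20, Ingrid 63, Jonas 16, Zara 4.
Zara is ranked last by the fewest voters, so Zara wins.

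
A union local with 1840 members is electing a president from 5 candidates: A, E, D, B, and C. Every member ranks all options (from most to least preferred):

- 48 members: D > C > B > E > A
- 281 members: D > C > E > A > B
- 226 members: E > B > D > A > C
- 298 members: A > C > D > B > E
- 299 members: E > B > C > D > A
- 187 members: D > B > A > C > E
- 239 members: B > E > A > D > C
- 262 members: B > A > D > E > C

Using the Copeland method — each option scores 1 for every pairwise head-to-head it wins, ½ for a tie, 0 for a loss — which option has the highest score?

A: beats C; loses to E, D, and B → score 1.
E: beats A and C; loses to D and B → score 2.
D: beats A, E, and C; loses to B → score 3.
B: beats A, E, D, and C → score 4.
C: loses to A, E, D, and B → score 0.
B has the best pairwise record.

B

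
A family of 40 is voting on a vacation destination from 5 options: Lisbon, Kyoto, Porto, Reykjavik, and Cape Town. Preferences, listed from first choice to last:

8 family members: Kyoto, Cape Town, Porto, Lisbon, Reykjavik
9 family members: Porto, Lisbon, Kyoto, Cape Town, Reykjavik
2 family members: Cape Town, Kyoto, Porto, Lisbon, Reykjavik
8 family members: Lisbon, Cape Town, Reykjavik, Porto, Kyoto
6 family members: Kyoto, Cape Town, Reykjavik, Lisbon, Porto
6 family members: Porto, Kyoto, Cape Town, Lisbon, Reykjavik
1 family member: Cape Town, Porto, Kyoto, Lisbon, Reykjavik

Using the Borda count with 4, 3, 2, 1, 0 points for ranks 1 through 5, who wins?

Lisbon: 8·1 + 9·3 + 2·1 + 8·4 + 6·1 + 6·1 + 1·1 = 82
Kyoto: 8·4 + 9·2 + 2·3 + 8·0 + 6·4 + 6·3 + 1·2 = 100
Porto: 8·2 + 9·4 + 2·2 + 8·1 + 6·0 + 6·4 + 1·3 = 91
Reykjavik: 8·0 + 9·0 + 2·0 + 8·2 + 6·2 + 6·0 + 1·0 = 28
Cape Town: 8·3 + 9·1 + 2·4 + 8·3 + 6·3 + 6·2 + 1·4 = 99
Kyoto has the highest Borda score (100).

Kyoto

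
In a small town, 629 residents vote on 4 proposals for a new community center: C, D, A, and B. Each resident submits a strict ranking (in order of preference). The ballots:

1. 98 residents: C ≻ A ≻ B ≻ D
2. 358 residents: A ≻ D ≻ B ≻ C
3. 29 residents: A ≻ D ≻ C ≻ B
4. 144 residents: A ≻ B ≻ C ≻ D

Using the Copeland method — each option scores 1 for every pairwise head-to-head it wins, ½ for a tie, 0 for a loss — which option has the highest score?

C: loses to D, A, and B → score 0.
D: beats C and B; loses to A → score 2.
A: beats C, D, and B → score 3.
B: beats C; loses to D and A → score 1.
A has the best pairwise record.

A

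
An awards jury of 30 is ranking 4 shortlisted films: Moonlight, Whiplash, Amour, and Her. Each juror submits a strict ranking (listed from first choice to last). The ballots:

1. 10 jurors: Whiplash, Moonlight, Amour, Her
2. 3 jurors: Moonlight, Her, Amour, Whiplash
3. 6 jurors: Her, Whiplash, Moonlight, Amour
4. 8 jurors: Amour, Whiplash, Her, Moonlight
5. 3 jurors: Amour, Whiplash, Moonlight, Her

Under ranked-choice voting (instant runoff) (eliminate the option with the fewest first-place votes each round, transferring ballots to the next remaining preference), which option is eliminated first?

Moonlight

Round 1: Moonlight 3, Whiplash 10, Amour 11, Her 6. Eliminate Moonlight.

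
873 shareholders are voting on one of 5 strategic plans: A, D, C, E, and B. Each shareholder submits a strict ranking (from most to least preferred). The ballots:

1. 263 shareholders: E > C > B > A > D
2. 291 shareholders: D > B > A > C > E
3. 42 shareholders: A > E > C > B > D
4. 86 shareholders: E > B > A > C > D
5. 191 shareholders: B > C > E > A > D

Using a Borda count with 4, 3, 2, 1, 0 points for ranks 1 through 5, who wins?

A: 263·1 + 291·2 + 42·4 + 86·2 + 191·1 = 1376
D: 263·0 + 291·4 + 42·0 + 86·0 + 191·0 = 1164
C: 263·3 + 291·1 + 42·2 + 86·1 + 191·3 = 1823
E: 263·4 + 291·0 + 42·3 + 86·4 + 191·2 = 1904
B: 263·2 + 291·3 + 42·1 + 86·3 + 191·4 = 2463
B has the highest Borda score (2463).

B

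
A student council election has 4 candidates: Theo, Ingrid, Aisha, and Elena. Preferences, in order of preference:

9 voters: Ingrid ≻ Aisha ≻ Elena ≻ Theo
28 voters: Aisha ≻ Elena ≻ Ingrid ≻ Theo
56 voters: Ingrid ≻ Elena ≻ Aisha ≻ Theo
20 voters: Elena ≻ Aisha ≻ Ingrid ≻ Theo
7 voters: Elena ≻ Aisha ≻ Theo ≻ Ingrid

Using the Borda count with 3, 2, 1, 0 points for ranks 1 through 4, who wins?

Elena

Theo: 9·0 + 28·0 + 56·0 + 20·0 + 7·1 = 7
Ingrid: 9·3 + 28·1 + 56·3 + 20·1 + 7·0 = 243
Aisha: 9·2 + 28·3 + 56·1 + 20·2 + 7·2 = 212
Elena: 9·1 + 28·2 + 56·2 + 20·3 + 7·3 = 258
Elena has the highest Borda score (258).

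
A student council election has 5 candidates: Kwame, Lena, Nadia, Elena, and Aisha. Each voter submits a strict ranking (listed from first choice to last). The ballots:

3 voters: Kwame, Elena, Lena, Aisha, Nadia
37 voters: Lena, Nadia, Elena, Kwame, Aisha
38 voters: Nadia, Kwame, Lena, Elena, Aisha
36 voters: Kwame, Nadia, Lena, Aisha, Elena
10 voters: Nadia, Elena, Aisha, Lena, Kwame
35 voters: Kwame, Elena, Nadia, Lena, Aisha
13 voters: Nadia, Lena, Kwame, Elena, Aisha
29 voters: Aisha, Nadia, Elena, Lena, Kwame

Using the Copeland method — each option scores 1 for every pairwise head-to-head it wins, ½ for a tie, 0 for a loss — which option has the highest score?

Kwame: beats Lena, Elena, and Aisha; loses to Nadia → score 3.
Lena: beats Elena and Aisha; loses to Kwame and Nadia → score 2.
Nadia: beats Kwame, Lena, Elena, and Aisha → score 4.
Elena: beats Aisha; loses to Kwame, Lena, and Nadia → score 1.
Aisha: loses to Kwame, Lena, Nadia, and Elena → score 0.
Nadia has the best pairwise record.

Nadia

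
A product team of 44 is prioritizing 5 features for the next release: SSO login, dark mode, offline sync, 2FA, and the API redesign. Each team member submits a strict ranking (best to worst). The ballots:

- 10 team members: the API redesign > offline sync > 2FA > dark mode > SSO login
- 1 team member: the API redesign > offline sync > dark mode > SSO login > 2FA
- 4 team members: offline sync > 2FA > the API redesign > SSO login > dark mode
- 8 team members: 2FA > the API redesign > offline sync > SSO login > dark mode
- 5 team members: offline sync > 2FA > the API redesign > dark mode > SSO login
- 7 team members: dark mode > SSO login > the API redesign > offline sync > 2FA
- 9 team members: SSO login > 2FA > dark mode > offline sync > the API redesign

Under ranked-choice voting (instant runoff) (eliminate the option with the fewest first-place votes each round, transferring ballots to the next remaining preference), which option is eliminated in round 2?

Round 1: SSO login 9, dark mode 7, offline sync 9, 2FA 8, the API redesign 11. Eliminate dark mode.
Round 2: SSO login 16, offline sync 9, 2FA 8, the API redesign 11. Eliminate 2FA.

2FA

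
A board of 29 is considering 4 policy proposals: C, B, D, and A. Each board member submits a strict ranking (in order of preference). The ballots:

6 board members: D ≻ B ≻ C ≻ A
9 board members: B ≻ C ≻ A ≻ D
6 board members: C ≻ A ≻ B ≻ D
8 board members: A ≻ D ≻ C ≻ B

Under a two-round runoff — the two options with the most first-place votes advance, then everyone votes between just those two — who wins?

Round 1 first-place votes: C 6, B 9, D 6, A 8.
B and A advance.
Runoff: B is preferred to A by 15 voters; A by 14.
B wins the runoff.

B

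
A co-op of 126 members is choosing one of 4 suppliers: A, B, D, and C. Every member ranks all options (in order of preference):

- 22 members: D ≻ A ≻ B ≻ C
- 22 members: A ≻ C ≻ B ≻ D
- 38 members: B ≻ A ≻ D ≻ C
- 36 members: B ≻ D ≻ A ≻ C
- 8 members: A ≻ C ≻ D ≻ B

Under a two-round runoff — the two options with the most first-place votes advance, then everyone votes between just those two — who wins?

Round 1 first-place votes: A 30, B 74, D 22, C 0.
B and A advance.
Runoff: B is preferred to A by 74 voters; A by 52.
B wins the runoff.

B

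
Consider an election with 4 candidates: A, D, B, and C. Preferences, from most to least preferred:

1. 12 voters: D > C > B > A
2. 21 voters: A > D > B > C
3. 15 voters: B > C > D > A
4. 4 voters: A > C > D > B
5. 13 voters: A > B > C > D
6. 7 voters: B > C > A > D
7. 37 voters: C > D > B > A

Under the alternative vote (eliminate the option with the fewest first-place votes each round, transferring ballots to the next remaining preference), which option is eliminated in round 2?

B

Round 1: A 38, D 12, B 22, C 37. Eliminate D.
Round 2: A 38, B 22, C 49. Eliminate B.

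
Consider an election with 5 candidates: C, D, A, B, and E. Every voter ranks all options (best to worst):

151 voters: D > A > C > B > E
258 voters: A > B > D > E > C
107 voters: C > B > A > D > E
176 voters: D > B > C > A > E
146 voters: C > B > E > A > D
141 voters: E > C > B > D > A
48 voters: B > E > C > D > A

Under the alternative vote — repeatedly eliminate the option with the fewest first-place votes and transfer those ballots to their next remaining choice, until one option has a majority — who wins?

D

Round 1: C 253, D 327, A 258, B 48, E 141. Eliminate B.
Round 2: C 253, D 327, A 258, E 189. Eliminate E.
Round 3: C 442, D 327, A 258. Eliminate A.
Round 4: C 442, D 585. D has a majority.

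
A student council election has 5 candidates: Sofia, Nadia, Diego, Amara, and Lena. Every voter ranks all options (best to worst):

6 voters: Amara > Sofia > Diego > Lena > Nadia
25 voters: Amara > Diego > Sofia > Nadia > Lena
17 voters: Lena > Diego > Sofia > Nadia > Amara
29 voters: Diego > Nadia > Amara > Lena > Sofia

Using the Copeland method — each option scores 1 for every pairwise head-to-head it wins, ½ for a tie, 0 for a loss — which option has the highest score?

Diego

Sofia: beats Nadia; loses to Diego, Amara, and Lena → score 1.
Nadia: beats Amara and Lena; loses to Sofia and Diego → score 2.
Diego: beats Sofia, Nadia, Amara, and Lena → score 4.
Amara: beats Sofia and Lena; loses to Nadia and Diego → score 2.
Lena: beats Sofia; loses to Nadia, Diego, and Amara → score 1.
Diego has the best pairwise record.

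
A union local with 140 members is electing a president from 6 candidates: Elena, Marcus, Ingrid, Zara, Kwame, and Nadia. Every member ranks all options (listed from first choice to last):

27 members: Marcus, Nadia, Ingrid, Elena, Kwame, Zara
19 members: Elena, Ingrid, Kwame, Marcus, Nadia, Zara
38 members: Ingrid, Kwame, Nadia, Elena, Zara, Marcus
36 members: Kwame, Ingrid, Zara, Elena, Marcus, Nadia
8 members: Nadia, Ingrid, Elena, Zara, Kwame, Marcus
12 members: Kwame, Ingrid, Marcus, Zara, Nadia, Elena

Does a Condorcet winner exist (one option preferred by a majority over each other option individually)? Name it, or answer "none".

Ingrid vs Elena: 121–19 for Ingrid.
Ingrid vs Marcus: 113–27 for Ingrid.
Ingrid vs Zara: 140–0 for Ingrid.
Ingrid vs Kwame: 92–48 for Ingrid.
Ingrid vs Nadia: 105–35 for Ingrid.
Ingrid beats every other option head-to-head.

Ingrid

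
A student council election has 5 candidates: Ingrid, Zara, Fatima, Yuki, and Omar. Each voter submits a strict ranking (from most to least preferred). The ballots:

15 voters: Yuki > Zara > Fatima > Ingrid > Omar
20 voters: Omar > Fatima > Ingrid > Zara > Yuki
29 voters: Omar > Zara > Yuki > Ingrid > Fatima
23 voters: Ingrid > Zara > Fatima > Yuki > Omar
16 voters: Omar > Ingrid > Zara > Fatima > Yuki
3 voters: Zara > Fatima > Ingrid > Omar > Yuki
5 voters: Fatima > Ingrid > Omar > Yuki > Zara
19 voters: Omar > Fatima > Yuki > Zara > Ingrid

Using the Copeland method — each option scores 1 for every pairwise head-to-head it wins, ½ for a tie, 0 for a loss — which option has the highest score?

Omar

Ingrid: beats Fatima and Yuki; loses to Zara and Omar → score 2.
Zara: beats Ingrid, Fatima, and Yuki; loses to Omar → score 3.
Fatima: beats Yuki; loses to Ingrid, Zara, and Omar → score 1.
Yuki: loses to Ingrid, Zara, Fatima, and Omar → score 0.
Omar: beats Ingrid, Zara, Fatima, and Yuki → score 4.
Omar has the best pairwise record.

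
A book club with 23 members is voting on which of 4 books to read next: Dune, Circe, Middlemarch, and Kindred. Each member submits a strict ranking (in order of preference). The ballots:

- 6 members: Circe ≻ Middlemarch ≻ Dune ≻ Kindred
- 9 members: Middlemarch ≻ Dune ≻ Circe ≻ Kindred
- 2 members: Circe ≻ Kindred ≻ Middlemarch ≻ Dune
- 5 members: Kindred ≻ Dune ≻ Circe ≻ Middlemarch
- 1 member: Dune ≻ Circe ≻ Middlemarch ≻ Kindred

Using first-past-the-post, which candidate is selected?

Middlemarch

First-place votes: Dune 1, Circe 8, Middlemarch 9, Kindred 5.
Middlemarch has the most first-place votes.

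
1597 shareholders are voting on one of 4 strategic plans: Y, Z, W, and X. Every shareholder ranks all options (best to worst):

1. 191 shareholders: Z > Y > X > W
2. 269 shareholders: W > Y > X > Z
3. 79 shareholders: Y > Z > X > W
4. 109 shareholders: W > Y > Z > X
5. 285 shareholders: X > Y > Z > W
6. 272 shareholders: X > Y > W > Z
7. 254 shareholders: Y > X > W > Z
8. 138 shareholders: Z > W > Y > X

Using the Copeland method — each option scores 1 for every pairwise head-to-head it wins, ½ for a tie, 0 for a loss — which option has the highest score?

Y

Y: beats Z, W, and X → score 3.
Z: loses to Y, W, and X → score 0.
W: beats Z; loses to Y and X → score 1.
X: beats Z and W; loses to Y → score 2.
Y has the best pairwise record.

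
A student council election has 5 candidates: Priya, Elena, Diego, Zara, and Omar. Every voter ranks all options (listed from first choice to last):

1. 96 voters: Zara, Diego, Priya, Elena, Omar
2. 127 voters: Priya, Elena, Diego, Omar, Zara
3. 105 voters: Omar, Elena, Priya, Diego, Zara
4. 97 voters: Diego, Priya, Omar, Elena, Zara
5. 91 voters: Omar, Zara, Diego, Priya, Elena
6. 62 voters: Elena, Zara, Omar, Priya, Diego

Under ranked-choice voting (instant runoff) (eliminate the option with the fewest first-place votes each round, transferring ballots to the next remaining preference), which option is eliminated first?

Elena

Round 1: Priya 127, Elena 62, Diego 97, Zara 96, Omar 196. Eliminate Elena.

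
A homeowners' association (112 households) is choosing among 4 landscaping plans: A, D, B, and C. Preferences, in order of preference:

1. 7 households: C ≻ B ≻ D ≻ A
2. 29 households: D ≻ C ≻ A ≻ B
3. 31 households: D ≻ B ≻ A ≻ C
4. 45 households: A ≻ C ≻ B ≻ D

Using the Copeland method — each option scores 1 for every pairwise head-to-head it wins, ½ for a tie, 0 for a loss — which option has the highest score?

A: beats B and C; loses to D → score 2.
D: beats A, B, and C → score 3.
B: loses to A, D, and C → score 0.
C: beats B; loses to A and D → score 1.
D has the best pairwise record.

D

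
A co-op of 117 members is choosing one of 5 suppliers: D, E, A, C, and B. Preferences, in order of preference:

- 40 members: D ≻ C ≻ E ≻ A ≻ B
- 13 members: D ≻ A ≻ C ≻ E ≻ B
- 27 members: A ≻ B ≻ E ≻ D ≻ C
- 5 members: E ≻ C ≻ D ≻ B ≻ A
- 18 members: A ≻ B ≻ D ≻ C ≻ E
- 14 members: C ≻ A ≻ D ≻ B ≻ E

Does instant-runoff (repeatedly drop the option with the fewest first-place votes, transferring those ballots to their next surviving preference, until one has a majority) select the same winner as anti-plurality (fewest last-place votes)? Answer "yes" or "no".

Instant-runoff — R1 D 53, E 5, A 45, C 14, B 0 (B out); R2 D 53, E 5, A 45, C 14 (E out); R3 D 53, A 45, C 19 (C out); R4 D 58, A 59 (A winner). Winner: A.
Anti-plurality — last-place votes: D 0, E 32, A 5, C 27, B 53. Winner: D.
The two methods disagree.

no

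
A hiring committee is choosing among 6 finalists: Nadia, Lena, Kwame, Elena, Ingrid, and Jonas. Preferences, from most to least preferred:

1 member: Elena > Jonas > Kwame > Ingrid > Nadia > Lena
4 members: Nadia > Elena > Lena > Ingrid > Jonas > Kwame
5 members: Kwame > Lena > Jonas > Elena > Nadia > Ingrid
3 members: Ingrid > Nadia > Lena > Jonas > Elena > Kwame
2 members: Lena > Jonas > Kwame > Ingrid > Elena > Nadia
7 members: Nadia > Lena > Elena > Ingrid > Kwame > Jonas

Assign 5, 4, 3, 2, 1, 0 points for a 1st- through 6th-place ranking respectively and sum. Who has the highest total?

Nadia: 1·1 + 4·5 + 5·1 + 3·4 + 2·0 + 7·5 = 73
Lena: 1·0 + 4·3 + 5·4 + 3·3 + 2·5 + 7·4 = 79
Kwame: 1·3 + 4·0 + 5·5 + 3·0 + 2·3 + 7·1 = 41
Elena: 1·5 + 4·4 + 5·2 + 3·1 + 2·1 + 7·3 = 57
Ingrid: 1·2 + 4·2 + 5·0 + 3·5 + 2·2 + 7·2 = 43
Jonas: 1·4 + 4·1 + 5·3 + 3·2 + 2·4 + 7·0 = 37
Lena has the highest Borda score (79).

Lena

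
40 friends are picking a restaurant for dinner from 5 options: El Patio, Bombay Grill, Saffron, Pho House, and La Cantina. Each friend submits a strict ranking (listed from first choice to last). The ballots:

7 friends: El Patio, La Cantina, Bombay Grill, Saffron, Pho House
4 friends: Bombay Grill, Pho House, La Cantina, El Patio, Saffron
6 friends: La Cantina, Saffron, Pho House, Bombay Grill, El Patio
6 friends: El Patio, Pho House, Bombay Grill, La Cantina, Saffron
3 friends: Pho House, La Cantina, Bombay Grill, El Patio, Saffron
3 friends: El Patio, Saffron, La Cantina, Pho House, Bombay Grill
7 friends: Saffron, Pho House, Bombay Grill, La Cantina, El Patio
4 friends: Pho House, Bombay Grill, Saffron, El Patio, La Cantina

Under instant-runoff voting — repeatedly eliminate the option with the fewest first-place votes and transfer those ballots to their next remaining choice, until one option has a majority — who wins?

El Patio

Round 1: El Patio 16, Bombay Grill 4, Saffron 7, Pho House 7, La Cantina 6. Eliminate Bombay Grill.
Round 2: El Patio 16, Saffron 7, Pho House 11, La Cantina 6. Eliminate La Cantina.
Round 3: El Patio 16, Saffron 13, Pho House 11. Eliminate Pho House.
Round 4: El Patio 23, Saffron 17. El Patio has a majority.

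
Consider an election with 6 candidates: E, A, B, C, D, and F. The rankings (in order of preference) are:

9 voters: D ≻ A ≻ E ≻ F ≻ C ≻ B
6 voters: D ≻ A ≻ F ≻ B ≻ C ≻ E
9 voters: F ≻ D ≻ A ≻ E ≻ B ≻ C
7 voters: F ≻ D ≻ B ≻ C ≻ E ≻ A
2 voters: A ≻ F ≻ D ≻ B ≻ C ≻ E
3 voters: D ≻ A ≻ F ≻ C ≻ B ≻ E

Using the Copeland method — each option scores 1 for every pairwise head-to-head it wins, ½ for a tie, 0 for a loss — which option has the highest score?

E: ties B and C; loses to A, D, and F → score 1.
A: beats E, B, C, and F; loses to D → score 4.
B: beats C; ties E; loses to A, D, and F → score 1.5.
C: ties E; loses to A, B, D, and F → score 0.5.
D: beats E, A, B, and C; ties F → score 4.5.
F: beats E, B, and C; ties D; loses to A → score 3.5.
D has the best pairwise record.

D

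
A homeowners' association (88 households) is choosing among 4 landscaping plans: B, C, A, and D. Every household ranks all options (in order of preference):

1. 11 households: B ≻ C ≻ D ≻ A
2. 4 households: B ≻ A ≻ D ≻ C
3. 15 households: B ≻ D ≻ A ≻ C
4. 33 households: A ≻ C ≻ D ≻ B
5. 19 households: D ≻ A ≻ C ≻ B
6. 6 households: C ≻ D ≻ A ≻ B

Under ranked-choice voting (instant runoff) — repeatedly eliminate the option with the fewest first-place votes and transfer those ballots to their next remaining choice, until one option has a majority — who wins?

Round 1: B 30, C 6, A 33, D 19. Eliminate C.
Round 2: B 30, A 33, D 25. Eliminate D.
Round 3: B 30, A 58. A has a majority.

A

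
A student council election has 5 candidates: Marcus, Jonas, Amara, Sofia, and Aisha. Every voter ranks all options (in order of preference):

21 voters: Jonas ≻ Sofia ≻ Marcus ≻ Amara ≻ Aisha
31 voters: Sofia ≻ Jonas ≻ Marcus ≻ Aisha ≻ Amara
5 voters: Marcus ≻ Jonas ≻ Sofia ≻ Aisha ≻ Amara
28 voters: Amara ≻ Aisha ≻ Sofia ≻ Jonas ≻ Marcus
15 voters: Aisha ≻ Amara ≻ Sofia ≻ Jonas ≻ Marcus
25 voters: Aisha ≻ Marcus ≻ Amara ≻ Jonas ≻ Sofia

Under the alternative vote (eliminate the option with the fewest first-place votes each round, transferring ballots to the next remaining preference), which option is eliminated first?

Round 1: Marcus 5, Jonas 21, Amara 28, Sofia 31, Aisha 40. Eliminate Marcus.

Marcus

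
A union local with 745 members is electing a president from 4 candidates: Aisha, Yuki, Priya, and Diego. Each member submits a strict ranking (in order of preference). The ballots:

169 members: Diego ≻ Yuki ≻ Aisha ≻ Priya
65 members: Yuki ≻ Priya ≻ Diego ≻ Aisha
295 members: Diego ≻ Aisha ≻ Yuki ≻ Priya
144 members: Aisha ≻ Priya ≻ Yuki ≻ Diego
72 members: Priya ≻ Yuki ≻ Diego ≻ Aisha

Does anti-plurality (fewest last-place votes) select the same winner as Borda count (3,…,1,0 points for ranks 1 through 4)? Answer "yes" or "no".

Anti-plurality — last-place votes: Aisha 137, Yuki 0, Priya 464, Diego 144. Winner: Yuki.
Borda — scores: Aisha 1191, Yuki 1116, Priya 634, Diego 1529. Winner: Diego.
The two methods disagree.

no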